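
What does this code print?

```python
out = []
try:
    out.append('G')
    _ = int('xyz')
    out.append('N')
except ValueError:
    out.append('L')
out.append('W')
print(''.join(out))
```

Execution trace: 'G' (try body) → 'L' (except ValueError) → 'W' (after the try/except). Output: GLW

Answer: GLW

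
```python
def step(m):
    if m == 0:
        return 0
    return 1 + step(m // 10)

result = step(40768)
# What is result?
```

Count of digits of 40768: 5

Answer: 5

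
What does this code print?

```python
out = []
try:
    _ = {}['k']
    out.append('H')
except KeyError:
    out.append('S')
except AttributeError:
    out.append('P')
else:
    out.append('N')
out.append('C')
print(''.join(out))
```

Execution trace: 'S' (except KeyError) → 'C' (after the try/except). Output: SC

Answer: SC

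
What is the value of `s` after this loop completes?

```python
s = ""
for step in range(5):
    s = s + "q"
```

Repeat 'q' 5 times
`s` takes the values: "" → "q" → "qq" → "qqq" → "qqqq" → "qqqqq"

Answer: "qqqqq"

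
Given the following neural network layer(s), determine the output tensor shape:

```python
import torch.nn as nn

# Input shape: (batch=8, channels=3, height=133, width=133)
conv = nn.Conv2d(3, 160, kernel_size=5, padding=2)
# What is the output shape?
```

Input: (8, 3, 133, 133) -> Output: (8, 160, 133, 133)

Answer: (8, 160, 133, 133)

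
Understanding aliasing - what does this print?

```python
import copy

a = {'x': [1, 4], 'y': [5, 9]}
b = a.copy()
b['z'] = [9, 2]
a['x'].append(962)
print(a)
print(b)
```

Key concept: shallow copy of dict with mutable values.
Step by step:
`a = {'x': [1, 4], 'y': [5, 9]}` → a = {'x': [1, 4], 'y': [5, 9]}
`b = a.copy()` → b = {'x': [1, 4], 'y': [5, 9]}
`b['z'] = [9, 2]` → b = {'x': [1, 4], 'y': [5, 9], 'z': [9, 2]}
`a['x'].append(962)` → a = {'x': [1, 4, 962], 'y': [5, 9]}; b = {'x': [1, 4, 962], 'y': [5, 9], 'z': [9, 2]}
`print(a)` → prints {'x': [1, 4, 962], 'y': [5, 9]}
`print(b)` → prints {'x': [1, 4, 962], 'y': [5, 9], 'z': [9, 2]}

Answer:
{'x': [1, 4, 962], 'y': [5, 9]}
{'x': [1, 4, 962], 'y': [5, 9], 'z': [9, 2]}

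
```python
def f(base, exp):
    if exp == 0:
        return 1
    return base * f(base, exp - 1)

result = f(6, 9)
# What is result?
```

f(6, 9) = 6 * 6 * 6 * 6 * 6 * 6 * 6 * 6 * 6 = 10077696

Answer: 10077696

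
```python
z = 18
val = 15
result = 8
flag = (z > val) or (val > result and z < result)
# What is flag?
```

Trace:
`z = 18` → z = 18
`val = 15` → val = 15
`result = 8` → result = 8
`flag = (z > val) or (val > result and z < result)` → flag = True
So flag = True

Answer: True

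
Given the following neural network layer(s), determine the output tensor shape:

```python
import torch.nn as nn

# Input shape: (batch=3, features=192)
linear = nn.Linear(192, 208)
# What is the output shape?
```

Input: (3, 192) -> Output: (3, 208)

Answer: (3, 208)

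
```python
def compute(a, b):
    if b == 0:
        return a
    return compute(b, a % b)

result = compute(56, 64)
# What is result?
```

compute(56, 64) -> compute(64, 56) -> compute(56, 8) -> compute(8, 0) -> 8

Answer: 8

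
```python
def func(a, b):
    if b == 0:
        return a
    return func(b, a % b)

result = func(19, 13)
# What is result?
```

func(19, 13) -> func(13, 6) -> func(6, 1) -> func(1, 0) -> 1

Answer: 1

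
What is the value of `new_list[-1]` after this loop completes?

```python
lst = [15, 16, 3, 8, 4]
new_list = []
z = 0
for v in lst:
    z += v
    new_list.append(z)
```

Cumulative sum ends at 46
`new_list` takes the values: [] → [15] → [15, 31] → [15, 31, 34] → [15, 31, 34, 42] → [15, 31, 34, 42, 46]
So `new_list[-1]` = 46

Answer: 46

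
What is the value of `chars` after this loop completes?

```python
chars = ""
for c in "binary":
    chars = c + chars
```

Reverse 'binary'
`chars` takes the values: "" → "b" → "ib" → "nib" → "anib" → "ranib" → "yranib"

Answer: "yranib"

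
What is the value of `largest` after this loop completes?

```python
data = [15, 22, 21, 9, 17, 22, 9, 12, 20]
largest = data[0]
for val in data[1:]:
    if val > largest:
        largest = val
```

Maximum of [15, 22, 21, 9, 17, 22, 9, 12, 20]
`largest` takes the values: 15 → 22

Answer: 22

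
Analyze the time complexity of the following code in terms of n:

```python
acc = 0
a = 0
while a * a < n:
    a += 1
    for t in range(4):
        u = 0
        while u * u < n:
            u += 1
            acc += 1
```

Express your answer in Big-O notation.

Each loop level contributes: √n × 1 × √n. Multiplying the contributions gives O(n).

Answer: O(n)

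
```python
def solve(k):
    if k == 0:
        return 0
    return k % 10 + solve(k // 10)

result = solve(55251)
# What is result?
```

Sum of digits of 55251: 1 + 5 + 2 + 5 + 5 = 18

Answer: 18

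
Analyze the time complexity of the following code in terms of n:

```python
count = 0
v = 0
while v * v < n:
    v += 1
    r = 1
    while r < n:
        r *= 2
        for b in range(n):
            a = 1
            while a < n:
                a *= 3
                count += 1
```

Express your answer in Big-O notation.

Each loop level contributes: √n × log n × n × log n. Multiplying the contributions gives O(n√n log² n).

Answer: O(n√n log² n)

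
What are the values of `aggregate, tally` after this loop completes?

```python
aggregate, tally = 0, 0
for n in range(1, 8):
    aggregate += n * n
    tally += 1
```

Sum of squares and count
`aggregate, tally` takes the values: (0, 0) → (1, 0) → (1, 1) → (5, 1) → (5, 2) → (14, 2) → (14, 3) → (30, 3) → (30, 4) → (55, 4) → (55, 5) → (91, 5) → (91, 6) → (140, 6) → (140, 7)

Answer: 140, 7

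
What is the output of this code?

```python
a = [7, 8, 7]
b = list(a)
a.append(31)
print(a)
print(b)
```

Key concept: list() constructor creates copy.
Step by step:
`a = [7, 8, 7]` → a = [7, 8, 7]
`b = list(a)` → b = [7, 8, 7]
`a.append(31)` → a = [7, 8, 7, 31]
`print(a)` → prints [7, 8, 7, 31]
`print(b)` → prints [7, 8, 7]

Answer:
[7, 8, 7, 31]
[7, 8, 7]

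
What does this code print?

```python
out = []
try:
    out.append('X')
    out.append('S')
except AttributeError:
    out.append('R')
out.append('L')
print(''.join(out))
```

Execution trace: 'X' (try body) → 'S' (try body, no exception) → 'L' (after the try/except). Output: XSL

Answer: XSL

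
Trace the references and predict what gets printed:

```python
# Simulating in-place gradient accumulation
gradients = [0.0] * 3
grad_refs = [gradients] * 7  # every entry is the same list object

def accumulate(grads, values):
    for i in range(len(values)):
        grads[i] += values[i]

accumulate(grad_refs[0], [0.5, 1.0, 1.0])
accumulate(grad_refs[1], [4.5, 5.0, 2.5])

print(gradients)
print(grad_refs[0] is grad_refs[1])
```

Key concept: gradient accumulation aliasing.
Step by step:
`gradients = [0.0] * 3` → gradients = [0.0, 0.0, 0.0]
`grad_refs = [gradients] * 7` → grad_refs = [[0.0, 0.0, 0.0], [0.0, 0.0, 0.0], [0.0, 0.0, 0.0], [0.0, 0.0, 0.0], [0.0, 0.0, 0.0], [0.0, 0.0, 0.0], [0.0, 0.0, 0.0]]
`accumulate(grad_refs[0], [0.5, 1.0, 1.0])` → gradients = [0.5, 1.0, 1.0]; grad_refs = [[0.5, 1.0, 1.0], [0.5, 1.0, 1.0], [0.5, 1.0, 1.0], [0.5, 1.0, 1.0], [0.5, 1.0, 1.0], [0.5, 1.0, 1.0], [0.5, 1.0, 1.0]]
`accumulate(grad_refs[1], [4.5, 5.0, 2.5])` → gradients = [5.0, 6.0, 3.5]; grad_refs = [[5.0, 6.0, 3.5], [5.0, 6.0, 3.5], [5.0, 6.0, 3.5], [5.0, 6.0, 3.5], [5.0, 6.0, 3.5], [5.0, 6.0, 3.5], [5.0, 6.0, 3.5]]
`print(gradients)` → prints [5.0, 6.0, 3.5]
`print(grad_refs[0] is grad_refs[1])` → prints True

Answer:
[5.0, 6.0, 3.5]
True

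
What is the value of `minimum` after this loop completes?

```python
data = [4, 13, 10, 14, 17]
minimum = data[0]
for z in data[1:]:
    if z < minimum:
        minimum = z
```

Minimum of [4, 13, 10, 14, 17]
`minimum` takes the values: 4

Answer: 4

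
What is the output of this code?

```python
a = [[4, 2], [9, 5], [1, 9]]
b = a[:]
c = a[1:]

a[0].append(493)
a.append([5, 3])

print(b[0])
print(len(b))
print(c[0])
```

Key concept: slice with nested mutation.
Step by step:
`a = [[4, 2], [9, 5], [1, 9]]` → a = [[4, 2], [9, 5], [1, 9]]
`b = a[:]` → b = [[4, 2], [9, 5], [1, 9]]
`c = a[1:]` → c = [[9, 5], [1, 9]]
`a[0].append(493)` → a = [[4, 2, 493], [9, 5], [1, 9]]; b = [[4, 2, 493], [9, 5], [1, 9]]
`a.append([5, 3])` → a = [[4, 2, 493], [9, 5], [1, 9], [5, 3]]
`print(b[0])` → prints [4, 2, 493]
`print(len(b))` → prints 3
`print(c[0])` → prints [9, 5]

Answer:
[4, 2, 493]
3
[9, 5]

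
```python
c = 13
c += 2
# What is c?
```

Trace:
`c = 13` → c = 13
`c += 2` → c = 15
So c = 15

Answer: 15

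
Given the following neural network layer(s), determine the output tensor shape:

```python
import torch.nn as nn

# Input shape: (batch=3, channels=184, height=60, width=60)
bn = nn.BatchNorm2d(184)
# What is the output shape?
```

Input: (3, 184, 60, 60) -> Output: (3, 184, 60, 60)

Answer: (3, 184, 60, 60)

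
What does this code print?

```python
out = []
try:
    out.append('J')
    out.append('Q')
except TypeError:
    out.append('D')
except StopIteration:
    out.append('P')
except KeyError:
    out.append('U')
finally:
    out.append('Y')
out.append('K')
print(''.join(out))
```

Execution trace: 'J' (try body) → 'Q' (try body, no exception) → 'Y' (finally) → 'K' (after the try/except). Output: JQYK

Answer: JQYK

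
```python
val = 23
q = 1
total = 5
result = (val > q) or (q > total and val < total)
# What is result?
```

Trace:
`val = 23` → val = 23
`q = 1` → q = 1
`total = 5` → total = 5
`result = (val > q) or (q > total and val < total)` → result = True
So result = True

Answer: True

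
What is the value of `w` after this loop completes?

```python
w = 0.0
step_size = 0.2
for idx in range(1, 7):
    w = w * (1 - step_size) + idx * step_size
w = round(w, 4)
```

Moving average with lr=0.2
`w` takes the values: 0.0 → 0.2 → 0.56 → 1.048 → 1.6384 → 2.31072 → 3.048576 → 3.0486

Answer: 3.0486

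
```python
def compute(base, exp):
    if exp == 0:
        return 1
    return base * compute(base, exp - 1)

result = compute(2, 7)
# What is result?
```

compute(2, 7) = 2 * 2 * 2 * 2 * 2 * 2 * 2 = 128

Answer: 128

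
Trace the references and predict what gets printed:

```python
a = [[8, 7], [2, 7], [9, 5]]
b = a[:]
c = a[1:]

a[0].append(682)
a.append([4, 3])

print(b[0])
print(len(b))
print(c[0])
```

Key concept: slice with nested mutation.
Step by step:
`a = [[8, 7], [2, 7], [9, 5]]` → a = [[8, 7], [2, 7], [9, 5]]
`b = a[:]` → b = [[8, 7], [2, 7], [9, 5]]
`c = a[1:]` → c = [[2, 7], [9, 5]]
`a[0].append(682)` → a = [[8, 7, 682], [2, 7], [9, 5]]; b = [[8, 7, 682], [2, 7], [9, 5]]
`a.append([4, 3])` → a = [[8, 7, 682], [2, 7], [9, 5], [4, 3]]
`print(b[0])` → prints [8, 7, 682]
`print(len(b))` → prints 3
`print(c[0])` → prints [2, 7]

Answer:
[8, 7, 682]
3
[2, 7]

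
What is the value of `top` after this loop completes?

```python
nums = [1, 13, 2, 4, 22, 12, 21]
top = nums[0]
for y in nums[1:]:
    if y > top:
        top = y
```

Maximum of [1, 13, 2, 4, 22, 12, 21]
`top` takes the values: 1 → 13 → 22

Answer: 22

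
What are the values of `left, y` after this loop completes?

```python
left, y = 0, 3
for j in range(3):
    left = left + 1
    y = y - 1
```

left goes 0→3, y goes 3→0
`left, y` takes the values: (0, 3) → (1, 3) → (1, 2) → (2, 2) → (2, 1) → (3, 1) → (3, 0)

Answer: 3, 0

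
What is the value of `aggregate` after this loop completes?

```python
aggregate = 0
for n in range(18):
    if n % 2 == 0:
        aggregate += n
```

Sum of even numbers 0 to 17
`aggregate` takes the values: 0 → 2 → 6 → 12 → 20 → 30 → 42 → 56 → 72

Answer: 72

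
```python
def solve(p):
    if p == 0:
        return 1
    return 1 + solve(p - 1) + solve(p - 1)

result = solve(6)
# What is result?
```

solve(p) = 1 + 2·solve(p-1), solve(0)=1. Closed form: (1+1)·2^6 - 1 = 127.

Answer: 127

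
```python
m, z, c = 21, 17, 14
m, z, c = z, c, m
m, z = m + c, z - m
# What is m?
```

Trace:
`m, z, c = 21, 17, 14` → m = 21; z = 17; c = 14
`m, z, c = z, c, m` → m = 17; z = 14; c = 21
`m, z = m + c, z - m` → m = 38; z = -3
So m = 38

Answer: 38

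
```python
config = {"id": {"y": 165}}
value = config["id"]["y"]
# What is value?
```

Trace:
`config = {"id": {"y": 165}}` → config = {'id': {'y': 165}}
`value = config["id"]["y"]` → value = 165
So value = 165

Answer: 165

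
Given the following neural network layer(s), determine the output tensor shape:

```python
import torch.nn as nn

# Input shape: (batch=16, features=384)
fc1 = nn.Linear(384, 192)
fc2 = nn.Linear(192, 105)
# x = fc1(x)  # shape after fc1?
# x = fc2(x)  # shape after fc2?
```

Input: (16, 384) -> after fc1: (16, 192) -> Output: (16, 105)

Answer: (16, 105)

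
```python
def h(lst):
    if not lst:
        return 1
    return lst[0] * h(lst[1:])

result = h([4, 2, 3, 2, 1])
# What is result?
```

Product over [4, 2, 3, 2, 1] = 4 * 2 * 3 * 2 * 1 = 48

Answer: 48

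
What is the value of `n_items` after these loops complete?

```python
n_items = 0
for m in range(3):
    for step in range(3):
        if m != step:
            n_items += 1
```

3² - 3 (exclude diagonal)
`n_items` takes the values: 0 → 1 → 2 → 3 → 4 → 5 → 6

Answer: 6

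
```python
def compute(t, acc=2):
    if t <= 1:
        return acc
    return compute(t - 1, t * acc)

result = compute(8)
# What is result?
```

Accumulator trace (n, acc): (8, 2) -> (7, 16) -> (6, 112) -> (5, 672) -> (4, 3360) -> (3, 13440) -> (2, 40320) -> (1, 80640) -> return 80640

Answer: 80640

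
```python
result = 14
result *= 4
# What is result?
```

Trace:
`result = 14` → result = 14
`result *= 4` → result = 56
So result = 56

Answer: 56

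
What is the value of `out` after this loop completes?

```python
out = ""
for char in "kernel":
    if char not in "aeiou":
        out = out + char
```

Remove vowels from 'kernel'
`out` takes the values: "" → "k" → "kr" → "krn" → "krnl"

Answer: "krnl"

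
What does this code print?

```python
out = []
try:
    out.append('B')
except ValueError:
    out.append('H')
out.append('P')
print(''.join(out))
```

Execution trace: 'B' (try body, no exception) → 'P' (after the try/except). Output: BP

Answer: BP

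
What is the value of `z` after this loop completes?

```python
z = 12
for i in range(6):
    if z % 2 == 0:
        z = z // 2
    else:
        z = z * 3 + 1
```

Collatz-style transformation from 12
`z` takes the values: 12 → 6 → 3 → 10 → 5 → 16 → 8

Answer: 8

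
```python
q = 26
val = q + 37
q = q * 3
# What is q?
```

Trace:
`q = 26` → q = 26
`val = q + 37` → val = 63
`q = q * 3` → q = 78
So q = 78

Answer: 78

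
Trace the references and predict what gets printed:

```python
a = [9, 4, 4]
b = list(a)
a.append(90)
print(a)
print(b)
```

Key concept: list() constructor creates copy.
Step by step:
`a = [9, 4, 4]` → a = [9, 4, 4]
`b = list(a)` → b = [9, 4, 4]
`a.append(90)` → a = [9, 4, 4, 90]
`print(a)` → prints [9, 4, 4, 90]
`print(b)` → prints [9, 4, 4]

Answer:
[9, 4, 4, 90]
[9, 4, 4]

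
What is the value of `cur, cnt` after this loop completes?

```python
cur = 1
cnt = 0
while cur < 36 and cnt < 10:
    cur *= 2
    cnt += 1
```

Double until >= 36 or 10 iterations
`cur, cnt` takes the values: (1, 0) → (2, 0) → (2, 1) → (4, 1) → (4, 2) → (8, 2) → (8, 3) → (16, 3) → (16, 4) → (32, 4) → (32, 5) → (64, 5) → (64, 6)

Answer: 64, 6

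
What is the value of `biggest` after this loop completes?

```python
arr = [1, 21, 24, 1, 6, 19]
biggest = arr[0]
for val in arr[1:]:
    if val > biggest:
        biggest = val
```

Maximum of [1, 21, 24, 1, 6, 19]
`biggest` takes the values: 1 → 21 → 24

Answer: 24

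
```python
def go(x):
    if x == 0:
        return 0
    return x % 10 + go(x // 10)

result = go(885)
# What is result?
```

Sum of digits of 885: 5 + 8 + 8 = 21

Answer: 21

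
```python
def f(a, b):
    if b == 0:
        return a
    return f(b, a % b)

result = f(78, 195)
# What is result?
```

f(78, 195) -> f(195, 78) -> f(78, 39) -> f(39, 0) -> 39

Answer: 39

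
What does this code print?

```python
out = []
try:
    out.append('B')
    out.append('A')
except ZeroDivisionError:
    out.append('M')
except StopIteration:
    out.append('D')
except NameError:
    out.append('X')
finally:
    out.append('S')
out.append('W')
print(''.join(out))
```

Execution trace: 'B' (try body) → 'A' (try body, no exception) → 'S' (finally) → 'W' (after the try/except). Output: BASW

Answer: BASW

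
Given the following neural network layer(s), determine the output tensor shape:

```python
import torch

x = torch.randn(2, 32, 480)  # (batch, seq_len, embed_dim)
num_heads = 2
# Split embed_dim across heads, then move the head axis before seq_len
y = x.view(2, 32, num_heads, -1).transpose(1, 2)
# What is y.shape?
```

Input: (2, 32, 480) -> head_dim = 480 // 2 = 240; after view: (2, 32, 2, 240) -> after transpose(1, 2): (2, 2, 32, 240) -> Output: (2, 2, 32, 240)

Answer: (2, 2, 32, 240)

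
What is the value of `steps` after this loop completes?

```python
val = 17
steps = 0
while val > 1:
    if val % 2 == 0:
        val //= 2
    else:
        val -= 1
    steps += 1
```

Steps to reduce 17 to 1
`steps` takes the values: 0 → 1 → 2 → 3 → 4 → 5

Answer: 5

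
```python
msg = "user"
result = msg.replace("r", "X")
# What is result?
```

Trace:
`msg = "user"` → msg = 'user'
`result = msg.replace("r", "X")` → result = 'useX'
So result = 'useX'

Answer: 'useX'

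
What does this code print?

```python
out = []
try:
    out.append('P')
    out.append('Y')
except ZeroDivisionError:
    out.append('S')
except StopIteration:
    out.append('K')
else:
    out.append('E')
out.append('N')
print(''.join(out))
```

Execution trace: 'P' (try body) → 'Y' (try body, no exception) → 'E' (else) → 'N' (after the try/except). Output: PYEN

Answer: PYEN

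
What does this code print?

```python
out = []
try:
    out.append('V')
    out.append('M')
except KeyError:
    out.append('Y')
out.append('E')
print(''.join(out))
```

Execution trace: 'V' (try body) → 'M' (try body, no exception) → 'E' (after the try/except). Output: VME

Answer: VME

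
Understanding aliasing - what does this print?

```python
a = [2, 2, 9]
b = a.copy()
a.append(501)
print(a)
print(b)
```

Key concept: list.copy() creates independent copy.
Step by step:
`a = [2, 2, 9]` → a = [2, 2, 9]
`b = a.copy()` → b = [2, 2, 9]
`a.append(501)` → a = [2, 2, 9, 501]
`print(a)` → prints [2, 2, 9, 501]
`print(b)` → prints [2, 2, 9]

Answer:
[2, 2, 9, 501]
[2, 2, 9]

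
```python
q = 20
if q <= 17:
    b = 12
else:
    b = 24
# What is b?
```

Trace:
`q = 20` → q = 20
`if q <= 17: ...` → q <= 17 is False, take else branch → b = 24
So b = 24

Answer: 24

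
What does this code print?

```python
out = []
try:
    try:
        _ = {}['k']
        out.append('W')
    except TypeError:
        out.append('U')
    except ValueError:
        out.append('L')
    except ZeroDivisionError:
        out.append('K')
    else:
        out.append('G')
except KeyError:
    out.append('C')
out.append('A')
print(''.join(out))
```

Execution trace: 'C' (outer except KeyError) → 'A' (after the try/except). Output: CA

Answer: CA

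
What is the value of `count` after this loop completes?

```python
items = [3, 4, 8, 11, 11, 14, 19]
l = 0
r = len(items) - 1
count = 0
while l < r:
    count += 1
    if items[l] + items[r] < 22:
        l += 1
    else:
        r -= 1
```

Steps to find pair summing to 22
`count` takes the values: 0 → 1 → 2 → 3 → 4 → 5 → 6

Answer: 6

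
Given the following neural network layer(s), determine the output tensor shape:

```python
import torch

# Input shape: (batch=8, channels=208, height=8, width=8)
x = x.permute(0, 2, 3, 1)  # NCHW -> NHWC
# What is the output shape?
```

Input: (8, 208, 8, 8) -> Output: (8, 8, 8, 208)

Answer: (8, 8, 8, 208)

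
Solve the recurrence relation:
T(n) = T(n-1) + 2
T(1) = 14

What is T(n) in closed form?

Unrolling: T(n) = T(1) + 2·(n-1) = 14 + 2(n-1) = 2n + 12.

Answer: T(n) = 2n + 12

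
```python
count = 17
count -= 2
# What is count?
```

Trace:
`count = 17` → count = 17
`count -= 2` → count = 15
So count = 15

Answer: 15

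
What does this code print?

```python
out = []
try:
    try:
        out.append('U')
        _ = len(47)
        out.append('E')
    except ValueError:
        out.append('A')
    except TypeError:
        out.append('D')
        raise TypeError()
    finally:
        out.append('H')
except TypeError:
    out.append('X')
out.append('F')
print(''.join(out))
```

Execution trace: 'U' (try body) → 'D' (except TypeError) → 'H' (finally) → 'X' (outer except TypeError) → 'F' (after the try/except). Output: UDHXF

Answer: UDHXF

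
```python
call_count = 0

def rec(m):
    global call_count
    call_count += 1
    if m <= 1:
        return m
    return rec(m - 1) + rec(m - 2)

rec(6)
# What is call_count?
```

Calls(m) = 1 + Calls(m-1) + Calls(m-2); Calls(0)=Calls(1)=1. For m=6 this gives 25.

Answer: 25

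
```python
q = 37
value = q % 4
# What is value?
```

Trace:
`q = 37` → q = 37
`value = q % 4` → value = 1
So value = 1

Answer: 1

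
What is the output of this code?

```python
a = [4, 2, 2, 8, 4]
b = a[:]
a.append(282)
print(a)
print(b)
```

Key concept: slice [:] creates copy.
Step by step:
`a = [4, 2, 2, 8, 4]` → a = [4, 2, 2, 8, 4]
`b = a[:]` → b = [4, 2, 2, 8, 4]
`a.append(282)` → a = [4, 2, 2, 8, 4, 282]
`print(a)` → prints [4, 2, 2, 8, 4, 282]
`print(b)` → prints [4, 2, 2, 8, 4]

Answer:
[4, 2, 2, 8, 4, 282]
[4, 2, 2, 8, 4]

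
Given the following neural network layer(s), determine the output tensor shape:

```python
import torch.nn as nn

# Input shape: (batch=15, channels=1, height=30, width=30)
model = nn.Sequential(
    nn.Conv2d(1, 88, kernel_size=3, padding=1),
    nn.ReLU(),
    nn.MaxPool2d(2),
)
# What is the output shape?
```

Input: (15, 1, 30, 30) -> after Conv2d: (15, 88, 30, 30) -> after ReLU: (15, 88, 30, 30) -> Output: (15, 88, 15, 15)

Answer: (15, 88, 15, 15)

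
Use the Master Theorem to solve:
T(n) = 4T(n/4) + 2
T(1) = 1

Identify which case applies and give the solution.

a=4, b=4, f(n)=2. log_4(4) = 1. Since c=0 < 1, Case 1 applies: T(n) = Θ(n^log_b(a)) = O(n).

Answer: O(n) - Case 1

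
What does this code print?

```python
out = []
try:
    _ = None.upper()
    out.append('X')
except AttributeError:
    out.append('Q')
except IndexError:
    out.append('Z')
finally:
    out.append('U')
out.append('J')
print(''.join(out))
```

Execution trace: 'Q' (except AttributeError) → 'U' (finally) → 'J' (after the try/except). Output: QUJ

Answer: QUJ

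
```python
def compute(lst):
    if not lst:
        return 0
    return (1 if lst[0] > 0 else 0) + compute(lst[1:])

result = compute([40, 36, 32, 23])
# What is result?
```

Count of positive elements in [40, 36, 32, 23] = 4

Answer: 4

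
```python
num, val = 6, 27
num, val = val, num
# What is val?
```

Trace:
`num, val = 6, 27` → num = 6; val = 27
`num, val = val, num` → num = 27; val = 6
So val = 6

Answer: 6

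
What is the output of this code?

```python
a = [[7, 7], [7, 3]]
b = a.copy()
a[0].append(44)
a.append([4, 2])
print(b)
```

Key concept: shallow copy with nested lists.
Step by step:
`a = [[7, 7], [7, 3]]` → a = [[7, 7], [7, 3]]
`b = a.copy()` → b = [[7, 7], [7, 3]]
`a[0].append(44)` → a = [[7, 7, 44], [7, 3]]; b = [[7, 7, 44], [7, 3]]
`a.append([4, 2])` → a = [[7, 7, 44], [7, 3], [4, 2]]
`print(b)` → prints [[7, 7, 44], [7, 3]]

Answer: [[7, 7, 44], [7, 3]]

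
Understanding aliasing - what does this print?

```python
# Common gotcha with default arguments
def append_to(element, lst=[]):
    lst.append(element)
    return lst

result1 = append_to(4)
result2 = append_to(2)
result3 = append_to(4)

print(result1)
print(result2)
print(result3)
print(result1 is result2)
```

Key concept: mutable default argument gotcha.
Step by step:
`result1 = append_to(4)` → result1 = [4]
`result2 = append_to(2)` → result1 = [4, 2] (same object as result2); result2 = [4, 2] (same object as result1)
`result3 = append_to(4)` → result1 = [4, 2, 4] (same object as result2, result3); result2 = [4, 2, 4] (same object as result1, result3); result3 = [4, 2, 4] (same object as result1, result2)
`print(result1)` → prints [4, 2, 4]
`print(result2)` → prints [4, 2, 4]
`print(result3)` → prints [4, 2, 4]
`print(result1 is result2)` → prints True

Answer:
[4, 2, 4]
[4, 2, 4]
[4, 2, 4]
True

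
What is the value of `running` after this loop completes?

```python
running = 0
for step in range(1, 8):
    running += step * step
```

Sum of squares 1² to 7² = 140
`running` takes the values: 0 → 1 → 5 → 14 → 30 → 55 → 91 → 140

Answer: 140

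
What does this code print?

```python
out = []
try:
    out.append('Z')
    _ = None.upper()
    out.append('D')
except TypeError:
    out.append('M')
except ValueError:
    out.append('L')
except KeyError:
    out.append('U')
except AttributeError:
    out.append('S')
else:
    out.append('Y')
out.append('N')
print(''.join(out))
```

Execution trace: 'Z' (try body) → 'S' (except AttributeError) → 'N' (after the try/except). Output: ZSN

Answer: ZSN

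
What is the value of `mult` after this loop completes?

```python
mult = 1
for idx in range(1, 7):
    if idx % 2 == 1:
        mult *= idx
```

Product of odd numbers 1 to 6
`mult` takes the values: 1 → 3 → 15

Answer: 15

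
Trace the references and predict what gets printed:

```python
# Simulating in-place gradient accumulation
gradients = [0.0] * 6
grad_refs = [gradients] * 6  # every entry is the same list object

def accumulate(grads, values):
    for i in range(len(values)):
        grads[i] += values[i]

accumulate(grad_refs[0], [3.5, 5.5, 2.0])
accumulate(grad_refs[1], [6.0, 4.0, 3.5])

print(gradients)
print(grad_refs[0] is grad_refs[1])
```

Key concept: gradient accumulation aliasing.
Step by step:
`gradients = [0.0] * 6` → gradients = [0.0, 0.0, 0.0, 0.0, 0.0, 0.0]
`grad_refs = [gradients] * 6` → grad_refs = [[0.0, 0.0, 0.0, 0.0, 0.0, 0.0], [0.0, 0.0, 0.0, 0.0, 0.0, 0.0], [0.0, 0.0, 0.0, 0.0, 0.0, 0.0], [0.0, 0.0, 0.0, 0.0, 0.0, 0.0], [0.0, 0.0, 0.0, 0.0, 0.0, 0.0], [0.0, 0.0, 0.0, 0.0, 0.0, 0.0]]
`accumulate(grad_refs[0], [3.5, 5.5, 2.0])` → gradients = [3.5, 5.5, 2.0, 0.0, 0.0, 0.0]; grad_refs = [[3.5, 5.5, 2.0, 0.0, 0.0, 0.0], [3.5, 5.5, 2.0, 0.0, 0.0, 0.0], [3.5, 5.5, 2.0, 0.0, 0.0, 0.0], [3.5, 5.5, 2.0, 0.0, 0.0, 0.0], [3.5, 5.5, 2.0, 0.0, 0.0, 0.0], [3.5, 5.5, 2.0, 0.0, 0.0, 0.0]]
`accumulate(grad_refs[1], [6.0, 4.0, 3.5])` → gradients = [9.5, 9.5, 5.5, 0.0, 0.0, 0.0]; grad_refs = [[9.5, 9.5, 5.5, 0.0, 0.0, 0.0], [9.5, 9.5, 5.5, 0.0, 0.0, 0.0], [9.5, 9.5, 5.5, 0.0, 0.0, 0.0], [9.5, 9.5, 5.5, 0.0, 0.0, 0.0], [9.5, 9.5, 5.5, 0.0, 0.0, 0.0], [9.5, 9.5, 5.5, 0.0, 0.0, 0.0]]
`print(gradients)` → prints [9.5, 9.5, 5.5, 0.0, 0.0, 0.0]
`print(grad_refs[0] is grad_refs[1])` → prints True

Answer:
[9.5, 9.5, 5.5, 0.0, 0.0, 0.0]
True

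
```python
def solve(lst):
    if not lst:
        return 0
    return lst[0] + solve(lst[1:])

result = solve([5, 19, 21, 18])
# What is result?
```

5 + 19 + 21 + 18 + 0 = 63

Answer: 63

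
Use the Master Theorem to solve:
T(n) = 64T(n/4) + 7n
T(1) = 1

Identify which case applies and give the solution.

a=64, b=4, f(n)=7n. log_4(64) = 3. Since c=1 < 3, Case 1 applies: T(n) = Θ(n^log_b(a)) = O(n^3).

Answer: O(n^3) - Case 1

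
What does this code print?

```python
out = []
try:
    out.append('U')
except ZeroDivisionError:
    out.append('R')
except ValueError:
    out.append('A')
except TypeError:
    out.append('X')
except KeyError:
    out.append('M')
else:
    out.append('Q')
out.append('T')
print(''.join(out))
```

Execution trace: 'U' (try body, no exception) → 'Q' (else) → 'T' (after the try/except). Output: UQT

Answer: UQT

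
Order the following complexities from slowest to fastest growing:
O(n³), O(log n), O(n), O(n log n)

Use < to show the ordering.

Ordered by growth rate: O(log n) < O(n) < O(n log n) < O(n³)

Answer: O(log n) < O(n) < O(n log n) < O(n³)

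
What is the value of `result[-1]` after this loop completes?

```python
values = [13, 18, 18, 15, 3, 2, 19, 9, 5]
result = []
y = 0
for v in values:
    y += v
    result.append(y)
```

Cumulative sum ends at 102
`result` takes the values: [] → [13] → [13, 31] → [13, 31, 49] → [13, 31, 49, 64] → [13, 31, 49, 64, 67] → [13, 31, 49, 64, 67, 69] → [13, 31, 49, 64, 67, 69, 88] → [13, 31, 49, 64, 67, 69, 88, 97] → [13, 31, 49, 64, 67, 69, 88, 97, 102]
So `result[-1]` = 102

Answer: 102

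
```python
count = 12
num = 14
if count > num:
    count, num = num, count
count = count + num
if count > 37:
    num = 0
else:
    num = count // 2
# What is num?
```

Trace:
`count = 12` → count = 12
`num = 14` → num = 14
`if count > num: ...` → count > num is False → no variable changes
`count = count + num` → count = 26
`if count > 37: ...` → count > 37 is False, take else branch → num = 13
So num = 13

Answer: 13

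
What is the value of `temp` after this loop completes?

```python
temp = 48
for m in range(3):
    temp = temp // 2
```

Halve 3 times: 48 // 2^3 = 6
`temp` takes the values: 48 → 24 → 12 → 6

Answer: 6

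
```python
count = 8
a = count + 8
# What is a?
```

Trace:
`count = 8` → count = 8
`a = count + 8` → a = 16
So a = 16

Answer: 16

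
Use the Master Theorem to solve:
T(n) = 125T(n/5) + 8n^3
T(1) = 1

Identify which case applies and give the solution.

a=125, b=5, f(n)=8n^3. log_5(125) = 3. Since c=3 = 3, Case 2 applies: T(n) = Θ(n^log_b(a) · log n) = O(n^3 log n).

Answer: O(n^3 log n) - Case 2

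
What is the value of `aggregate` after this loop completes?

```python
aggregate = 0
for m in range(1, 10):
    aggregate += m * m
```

Sum of squares 1² to 9² = 285
`aggregate` takes the values: 0 → 1 → 5 → 14 → 30 → 55 → 91 → 140 → 204 → 285

Answer: 285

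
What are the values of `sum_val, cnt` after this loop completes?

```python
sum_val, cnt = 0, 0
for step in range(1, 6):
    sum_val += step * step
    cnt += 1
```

Sum of squares and count
`sum_val, cnt` takes the values: (0, 0) → (1, 0) → (1, 1) → (5, 1) → (5, 2) → (14, 2) → (14, 3) → (30, 3) → (30, 4) → (55, 4) → (55, 5)

Answer: 55, 5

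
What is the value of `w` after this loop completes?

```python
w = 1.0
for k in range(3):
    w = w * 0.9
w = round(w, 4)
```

Exponential decay: 1.0 * 0.9^3
`w` takes the values: 1.0 → 0.9 → 0.81 → 0.729

Answer: 0.729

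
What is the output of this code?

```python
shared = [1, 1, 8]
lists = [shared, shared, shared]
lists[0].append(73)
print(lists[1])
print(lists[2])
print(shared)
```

Key concept: list of same reference.
Step by step:
`shared = [1, 1, 8]` → shared = [1, 1, 8]
`lists = [shared, shared, shared]` → lists = [[1, 1, 8], [1, 1, 8], [1, 1, 8]]
`lists[0].append(73)` → shared = [1, 1, 8, 73]; lists = [[1, 1, 8, 73], [1, 1, 8, 73], [1, 1, 8, 73]]
`print(lists[1])` → prints [1, 1, 8, 73]
`print(lists[2])` → prints [1, 1, 8, 73]
`print(shared)` → prints [1, 1, 8, 73]

Answer:
[1, 1, 8, 73]
[1, 1, 8, 73]
[1, 1, 8, 73]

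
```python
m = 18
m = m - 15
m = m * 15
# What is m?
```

Trace:
`m = 18` → m = 18
`m = m - 15` → m = 3
`m = m * 15` → m = 45
So m = 45

Answer: 45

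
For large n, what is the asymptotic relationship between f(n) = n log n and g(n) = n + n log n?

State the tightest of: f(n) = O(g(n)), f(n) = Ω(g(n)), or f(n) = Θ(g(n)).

n log n vs n + n log n: f(n) = Θ(g(n)) — they are asymptotically equivalent (the n term is dominated).

Answer: f(n) = Θ(g(n)) — they are asymptotically equivalent (the n term is dominated).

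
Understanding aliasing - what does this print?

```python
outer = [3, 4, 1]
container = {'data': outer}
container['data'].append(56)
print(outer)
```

Key concept: dict holds reference to list.
Step by step:
`outer = [3, 4, 1]` → outer = [3, 4, 1]
`container = {'data': outer}` → container = {'data': [3, 4, 1]}
`container['data'].append(56)` → outer = [3, 4, 1, 56]; container = {'data': [3, 4, 1, 56]}
`print(outer)` → prints [3, 4, 1, 56]

Answer: [3, 4, 1, 56]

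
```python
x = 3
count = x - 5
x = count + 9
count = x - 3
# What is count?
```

Trace:
`x = 3` → x = 3
`count = x - 5` → count = -2
`x = count + 9` → x = 7
`count = x - 3` → count = 4
So count = 4

Answer: 4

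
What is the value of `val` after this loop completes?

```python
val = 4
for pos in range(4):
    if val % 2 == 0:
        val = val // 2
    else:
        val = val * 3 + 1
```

Collatz-style transformation from 4
`val` takes the values: 4 → 2 → 1 → 4 → 2

Answer: 2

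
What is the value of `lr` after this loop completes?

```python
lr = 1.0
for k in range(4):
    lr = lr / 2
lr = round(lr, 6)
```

Halving LR 4 times: 1 / 2^4
`lr` takes the values: 1.0 → 0.5 → 0.25 → 0.125 → 0.0625

Answer: 0.0625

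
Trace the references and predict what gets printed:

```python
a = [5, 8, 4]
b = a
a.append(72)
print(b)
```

Key concept: basic list aliasing.
Step by step:
`a = [5, 8, 4]` → a = [5, 8, 4]
`b = a` → b = [5, 8, 4] (same object as a)
`a.append(72)` → a = [5, 8, 4, 72] (same object as b); b = [5, 8, 4, 72] (same object as a)
`print(b)` → prints [5, 8, 4, 72]

Answer: [5, 8, 4, 72]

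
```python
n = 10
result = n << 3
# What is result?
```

Trace:
`n = 10` → n = 10
`result = n << 3` → result = 80
So result = 80

Answer: 80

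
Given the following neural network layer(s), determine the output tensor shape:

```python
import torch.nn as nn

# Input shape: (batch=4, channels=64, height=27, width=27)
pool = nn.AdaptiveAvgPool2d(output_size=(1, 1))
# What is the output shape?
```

Input: (4, 64, 27, 27) -> Output: (4, 64, 1, 1)

Answer: (4, 64, 1, 1)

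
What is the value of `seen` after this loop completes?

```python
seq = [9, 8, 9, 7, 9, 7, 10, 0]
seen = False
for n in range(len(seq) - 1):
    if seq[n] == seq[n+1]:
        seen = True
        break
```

Check consecutive duplicates in [9, 8, 9, 7, 9, 7, 10, 0]
`seen` takes the values: False

Answer: False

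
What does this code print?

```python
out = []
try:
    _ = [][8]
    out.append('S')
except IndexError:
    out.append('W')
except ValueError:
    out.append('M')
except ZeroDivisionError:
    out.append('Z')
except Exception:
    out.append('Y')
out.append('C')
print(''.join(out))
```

Execution trace: 'W' (except IndexError) → 'C' (after the try/except). Output: WC

Answer: WC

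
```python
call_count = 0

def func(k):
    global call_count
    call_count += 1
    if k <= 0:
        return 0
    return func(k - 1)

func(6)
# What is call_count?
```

Linear recursion stepping by 1: 7 calls from k=6 down to ≤0.

Answer: 7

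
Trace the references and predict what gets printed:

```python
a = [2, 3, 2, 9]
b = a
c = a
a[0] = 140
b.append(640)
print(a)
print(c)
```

Key concept: multiple aliases.
Step by step:
`a = [2, 3, 2, 9]` → a = [2, 3, 2, 9]
`b = a` → b = [2, 3, 2, 9] (same object as a)
`c = a` → c = [2, 3, 2, 9] (same object as a, b)
`a[0] = 140` → a = [140, 3, 2, 9] (same object as b, c); b = [140, 3, 2, 9] (same object as a, c); c = [140, 3, 2, 9] (same object as a, b)
`b.append(640)` → a = [140, 3, 2, 9, 640] (same object as b, c); b = [140, 3, 2, 9, 640] (same object as a, c); c = [140, 3, 2, 9, 640] (same object as a, b)
`print(a)` → prints [140, 3, 2, 9, 640]
`print(c)` → prints [140, 3, 2, 9, 640]

Answer:
[140, 3, 2, 9, 640]
[140, 3, 2, 9, 640]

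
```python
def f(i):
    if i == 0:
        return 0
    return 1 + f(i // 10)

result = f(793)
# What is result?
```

Count of digits of 793: 3

Answer: 3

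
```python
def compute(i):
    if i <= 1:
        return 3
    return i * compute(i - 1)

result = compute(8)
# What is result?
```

compute(8) = 8 * 7 * 6 * 5 * 4 * 3 * 2 * 3 = 120960

Answer: 120960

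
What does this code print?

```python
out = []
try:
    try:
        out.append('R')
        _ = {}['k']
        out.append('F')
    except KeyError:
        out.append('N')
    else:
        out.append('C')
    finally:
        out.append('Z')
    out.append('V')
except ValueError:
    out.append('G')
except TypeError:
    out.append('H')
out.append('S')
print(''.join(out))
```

Execution trace: 'R' (inner try body) → 'N' (inner except KeyError) → 'Z' (inner finally) → 'V' (try body, no exception) → 'S' (after the try/except). Output: RNZVS

Answer: RNZVS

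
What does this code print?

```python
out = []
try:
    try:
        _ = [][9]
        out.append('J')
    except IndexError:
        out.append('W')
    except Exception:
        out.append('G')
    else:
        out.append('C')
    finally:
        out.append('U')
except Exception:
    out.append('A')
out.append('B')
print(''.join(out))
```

Execution trace: 'W' (inner except IndexError) → 'U' (inner finally) → 'B' (after the try/except). Output: WUB

Answer: WUB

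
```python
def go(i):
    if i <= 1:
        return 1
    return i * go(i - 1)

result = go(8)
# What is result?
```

go(8) = 8 * 7 * 6 * 5 * 4 * 3 * 2 * 1 = 40320

Answer: 40320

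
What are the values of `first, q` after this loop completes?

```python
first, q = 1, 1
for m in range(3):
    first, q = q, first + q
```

Fibonacci: after 3 iterations
`first, q` takes the values: (1, 1) → (1, 2) → (2, 3) → (3, 5)

Answer: 3, 5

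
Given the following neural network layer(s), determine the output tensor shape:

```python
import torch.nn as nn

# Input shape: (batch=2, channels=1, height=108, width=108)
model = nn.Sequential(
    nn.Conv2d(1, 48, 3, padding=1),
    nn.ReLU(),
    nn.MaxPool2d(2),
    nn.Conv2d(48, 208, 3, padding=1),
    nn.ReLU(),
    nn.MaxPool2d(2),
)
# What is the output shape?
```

Input: (2, 1, 108, 108) -> after first Conv2d: (2, 48, 108, 108) -> after first MaxPool2d: (2, 48, 54, 54) -> after second Conv2d: (2, 208, 54, 54) -> Output: (2, 208, 27, 27)

Answer: (2, 208, 27, 27)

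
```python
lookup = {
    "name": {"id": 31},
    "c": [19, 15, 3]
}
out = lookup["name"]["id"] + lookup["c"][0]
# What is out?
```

Trace:
`lookup = { ...` → lookup = {'name': {'id': 31}, 'c': [19, 15, 3]}
`out = lookup["name"]["id"] + lookup["c"][0]` → out = 50
So out = 50

Answer: 50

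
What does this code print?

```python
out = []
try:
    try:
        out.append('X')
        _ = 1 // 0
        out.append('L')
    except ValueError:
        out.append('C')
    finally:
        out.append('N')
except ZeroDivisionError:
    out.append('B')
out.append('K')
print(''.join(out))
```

Execution trace: 'X' (try body) → 'N' (finally) → 'B' (outer except ZeroDivisionError) → 'K' (after the try/except). Output: XNBK

Answer: XNBK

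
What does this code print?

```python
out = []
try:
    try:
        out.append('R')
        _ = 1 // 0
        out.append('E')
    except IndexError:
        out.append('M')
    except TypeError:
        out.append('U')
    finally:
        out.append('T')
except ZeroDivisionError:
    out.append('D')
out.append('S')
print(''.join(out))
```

Execution trace: 'R' (try body) → 'T' (finally) → 'D' (outer except ZeroDivisionError) → 'S' (after the try/except). Output: RTDS

Answer: RTDS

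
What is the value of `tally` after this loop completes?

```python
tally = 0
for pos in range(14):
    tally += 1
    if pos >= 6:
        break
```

Loop breaks when pos reaches 6, tally is 7
`tally` takes the values: 0 → 1 → 2 → 3 → 4 → 5 → 6 → 7

Answer: 7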